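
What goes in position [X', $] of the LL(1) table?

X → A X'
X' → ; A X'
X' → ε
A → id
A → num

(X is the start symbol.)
X' → ε

To find M[X', $], we find productions for X' where $ is in the predict set (PREDICT(N → α) = (FIRST(α) \ {ε}) ∪ (FOLLOW(N) if α ⇒* ε)).

Relevant sets:
  FOLLOW(X') = { $ }

X' → ; A X': PREDICT = { ';' }
X' → ε: PREDICT = { $ }
  $ is in predict set, so this production goes in M[X', $]

M[X', $] = X' → ε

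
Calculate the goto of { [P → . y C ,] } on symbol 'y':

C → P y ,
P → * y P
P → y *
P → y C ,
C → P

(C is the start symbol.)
GOTO(I, 'y') = CLOSURE({ [A → αX.β] : [A → α.Xβ] ∈ I, X = 'y' })

Items with dot before 'y', with the dot advanced:
  [P → . y C ,] → [P → y . C ,]
Closure of the advanced items:
  [P → y . C ,] has the dot before C: add [C → . P y ,], [C → . P]
  [C → . P y ,] has the dot before P: add [P → . * y P], [P → . y *], [P → . y C ,]

GOTO = { [C → . P y ,], [C → . P], [P → . * y P], [P → . y *], [P → . y C ,], [P → y . C ,] }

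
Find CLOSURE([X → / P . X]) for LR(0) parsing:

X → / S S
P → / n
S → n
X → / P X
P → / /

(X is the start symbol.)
{ [X → . / P X], [X → . / S S], [X → / P . X] }

To compute CLOSURE, for each item [A → α.Bβ] where B is a non-terminal, add [B → .γ] for all productions B → γ; repeat for the newly added items until nothing changes.

Start with: [X → / P . X]
  [X → / P . X] has the dot before X: add [X → . / S S], [X → . / P X]
No further items can be added.

CLOSURE = { [X → . / P X], [X → . / S S], [X → / P . X] }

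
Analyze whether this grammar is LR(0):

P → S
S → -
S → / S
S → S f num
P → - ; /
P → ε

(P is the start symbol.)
No. Shift-reduce conflict between [P → .] and [P → . - ; /]

Augment with P' → P and build the canonical LR(0) collection (I0 = CLOSURE({[P' → . P]}), then GOTO on every symbol after a dot until no new states appear). It has 11 states:
  I0: { [P → . - ; /], [P → . S], [P → .], [P' → . P], [S → . -], [S → . / S], [S → . S f num] }  — shift, reduce
  I1: { [P → - . ; /], [S → - .] }  — shift, reduce
  I2: { [S → . -], [S → . / S], [S → . S f num], [S → / . S] }  — shift
  I3: { [P' → P .] }  — accept
  I4: { [P → S .], [S → S . f num] }  — shift, reduce
  I5: { [S → S f . num] }  — shift
  I6: { [S → S f num .] }  — reduce
  I7: { [S → - .] }  — reduce
  I8: { [S → / S .], [S → S . f num] }  — shift, reduce
  I9: { [P → - ; . /] }  — shift
  I10: { [P → - ; / .] }  — reduce

Conflict in state I0:
  Shift-reduce conflict between [P → .] and [P → . - ; /]
So the grammar is NOT LR(0).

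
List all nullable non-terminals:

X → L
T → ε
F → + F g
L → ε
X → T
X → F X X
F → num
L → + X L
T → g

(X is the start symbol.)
{ 'L', 'T', 'X' }

A non-terminal is nullable if it can derive ε (the empty string): either it has an ε-production, or it has a production whose right-hand side consists entirely of nullable non-terminals.

ε-productions: T → ε, L → ε
So T, L are immediately nullable.
X → L: every symbol on the right is nullable, so X is nullable too.
No further non-terminal can be added: every production for the remaining non-terminals contains a terminal or a non-nullable non-terminal.
Nullable = { 'L', 'T', 'X' }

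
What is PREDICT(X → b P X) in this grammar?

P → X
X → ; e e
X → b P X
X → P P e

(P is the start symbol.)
PREDICT(X → b P X) = (FIRST(RHS) \ {ε}) ∪ (FOLLOW(X) if ε ∈ FIRST(RHS), i.e. RHS ⇒* ε)
FIRST(b P X) = { 'b' }
ε ∉ FIRST(b P X), so FOLLOW(X) is not added.
PREDICT(X → b P X) = { 'b' }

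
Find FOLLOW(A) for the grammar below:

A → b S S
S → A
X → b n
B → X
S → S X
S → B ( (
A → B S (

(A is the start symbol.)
{ $, '(', 'b' }

To compute FOLLOW(A), find every occurrence of A on a right-hand side N → α A β: add FIRST(β) \ {ε}, and if β is empty or nullable also add FOLLOW(N). Iterate to a fixed point.

A is the start symbol, so $ ∈ FOLLOW(A).
In S → A: A is at the end, add FOLLOW(S)

The FOLLOW sets referred to above (computed the same way, to a fixed point):
  FOLLOW(S) = { $, '(', 'b' }

Taking the union: FOLLOW(A) = { $, '(', 'b' }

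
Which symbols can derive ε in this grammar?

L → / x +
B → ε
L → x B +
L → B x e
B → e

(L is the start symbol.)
{ 'B' }

A non-terminal is nullable if it can derive ε (the empty string): either it has an ε-production, or it has a production whose right-hand side consists entirely of nullable non-terminals.

ε-productions: B → ε
So B is immediately nullable.
No further non-terminal can be added: every production for the remaining non-terminals contains a terminal or a non-nullable non-terminal.
Nullable = { 'B' }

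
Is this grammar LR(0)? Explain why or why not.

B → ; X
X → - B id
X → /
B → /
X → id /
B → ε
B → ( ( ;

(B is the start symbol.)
Augment with B' → B and build the canonical LR(0) collection (I0 = CLOSURE({[B' → . B]}), then GOTO on every symbol after a dot until no new states appear). It has 14 states:
  I0: { [B → . ( ( ;], [B → . /], [B → . ; X], [B → .], [B' → . B] }  — shift, reduce
  I1: { [B → ( . ( ;] }  — shift
  I2: { [B → / .] }  — reduce
  I3: { [B → ; . X], [X → . - B id], [X → . /], [X → . id /] }  — shift
  I4: { [B' → B .] }  — accept
  I5: { [B → . ( ( ;], [B → . /], [B → . ; X], [B → .], [X → - . B id] }  — shift, reduce
  I6: { [X → / .] }  — reduce
  I7: { [B → ; X .] }  — reduce
  I8: { [X → id . /] }  — shift
  I9: { [X → id / .] }  — reduce
  I10: { [X → - B . id] }  — shift
  I11: { [X → - B id .] }  — reduce
  I12: { [B → ( ( . ;] }  — shift
  I13: { [B → ( ( ; .] }  — reduce

Conflict in state I0:
  Shift-reduce conflict between [B → .] and [B → . ( ( ;]
So the grammar is NOT LR(0).

Answer: No. Shift-reduce conflict between [B → .] and [B → . ( ( ;]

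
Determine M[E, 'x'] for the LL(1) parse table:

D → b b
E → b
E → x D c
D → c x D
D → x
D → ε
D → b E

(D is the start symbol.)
E → x D c

To find M[E, 'x'], we find productions for E where 'x' is in the predict set (PREDICT(N → α) = (FIRST(α) \ {ε}) ∪ (FOLLOW(N) if α ⇒* ε)).

E → b: PREDICT = { 'b' }
E → x D c: PREDICT = { 'x' }
  'x' is in predict set, so this production goes in M[E, 'x']

M[E, 'x'] = E → x D c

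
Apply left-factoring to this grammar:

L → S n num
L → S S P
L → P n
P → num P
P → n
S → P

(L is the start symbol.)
L → S L'
L' → n num
L' → S P
L → P n
P → num P
P → n
S → P

Left-factoring transforms A → αβ₁ | αβ₂ into A → αA' and A' → β₁ | β₂
(α is the longest common prefix among the alternatives). Repeat until
no nonterminal has two alternatives with a common prefix.

Round 1: L has alternatives sharing prefix 'S'. Introduce L': L → S L'
  Add: L' → n num
  Add: L' → S P

No remaining common prefixes — done.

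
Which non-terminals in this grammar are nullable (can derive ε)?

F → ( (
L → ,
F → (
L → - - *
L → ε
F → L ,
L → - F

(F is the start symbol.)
ε-productions: L → ε
So L is immediately nullable.
No further non-terminal can be added: every production for the remaining non-terminals contains a terminal or a non-nullable non-terminal.
Nullable = { 'L' }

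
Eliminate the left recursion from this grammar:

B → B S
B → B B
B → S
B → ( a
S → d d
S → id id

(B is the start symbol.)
B → S B'
B → ( a B'
B' → S B'
B' → B B'
B' → ε
S → d d
S → id id

B is directly left-recursive. The standard transformation for
  A → A α₁ | ... | A α_m | β₁ | ... | β_n
is
  A  → β₁ A' | ... | β_n A'
  A' → α₁ A' | ... | α_m A' | ε

B → S becomes B → S B'
B → ( a becomes B → ( a B'
B → B S becomes B' → S B'
B → B B becomes B' → B B'
Add B' → ε

Productions for other non-terminals are unchanged:
  S → d d
  S → id id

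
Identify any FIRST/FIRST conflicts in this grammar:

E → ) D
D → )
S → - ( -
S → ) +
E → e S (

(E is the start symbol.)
Productions for E:
  E → ) D: FIRST = { ')' }
  E → e S (: FIRST = { 'e' }
Productions for S:
  S → - ( -: FIRST = { '-' }
  S → ) +: FIRST = { ')' }
D has only one production, so no FIRST/FIRST conflict is possible there.

All alternatives of each non-terminal have pairwise disjoint FIRST sets.

Answer: No FIRST/FIRST conflicts.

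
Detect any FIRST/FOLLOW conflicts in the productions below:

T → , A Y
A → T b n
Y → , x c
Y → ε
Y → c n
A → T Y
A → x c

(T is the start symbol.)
Nullable non-terminals: Y.

Y: nullable alternative(s) Y → ε; FOLLOW(Y) = { $, ',', 'b', 'c' }
  Y → , x c: FIRST \ {ε} = { ',' } — overlaps FOLLOW(Y) on { ',' }: CONFLICT
  Y → ε: FIRST \ {ε} = { } — this is the only nullable alternative, skip
  Y → c n: FIRST \ {ε} = { 'c' } — overlaps FOLLOW(Y) on { 'c' }: CONFLICT

A, T have no nullable alternative, so no FIRST/FOLLOW check is needed there.

So the grammar has 2 FIRST/FOLLOW conflicts (marked CONFLICT above).

Answer: Yes. Y → ',' x c with FOLLOW(Y) on { ',' }; Y → c n with FOLLOW(Y) on { 'c' }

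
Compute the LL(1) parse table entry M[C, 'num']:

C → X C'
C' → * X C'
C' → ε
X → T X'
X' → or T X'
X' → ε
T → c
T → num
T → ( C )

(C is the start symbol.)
To find M[C, 'num'], we find productions for C where 'num' is in the predict set (PREDICT(N → α) = (FIRST(α) \ {ε}) ∪ (FOLLOW(N) if α ⇒* ε)).

Relevant sets:
  FIRST(X) = { '(', 'c', 'num' }

C → X C': PREDICT = { '(', 'c', 'num' }
  'num' is in predict set, so this production goes in M[C, 'num']

M[C, 'num'] = C → X C'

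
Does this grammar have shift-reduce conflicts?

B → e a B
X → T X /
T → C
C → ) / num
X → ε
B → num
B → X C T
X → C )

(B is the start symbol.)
A shift-reduce conflict occurs when an LR(0) state has both:
  - a complete (reduce) item [A → α .] (dot at the end), and
  - a shift item [B → β . c γ] (dot before a terminal).

Augment with B' → B and build the canonical LR(0) collection (I0 = CLOSURE({[B' → . B]}), then GOTO on every symbol after a dot until no new states appear). It has 18 states:
  I0: { [B → . X C T], [B → . e a B], [B → . num], [B' → . B], [C → . ) / num], [T → . C], [X → . C )], [X → . T X /], [X → .] }  — shift, reduce
  I1: { [C → ) . / num] }  — shift
  I2: { [B' → B .] }  — accept
  I3: { [T → C .], [X → C . )] }  — shift, reduce
  I4: { [C → . ) / num], [T → . C], [X → . C )], [X → . T X /], [X → .], [X → T . X /] }  — shift, reduce
  I5: { [B → X . C T], [C → . ) / num] }  — shift
  I6: { [B → e . a B] }  — shift
  I7: { [B → num .] }  — reduce
  I8: { [B → . X C T], [B → . e a B], [B → . num], [B → e a . B], [C → . ) / num], [T → . C], [X → . C )], [X → . T X /], [X → .] }  — shift, reduce
  I9: { [B → e a B .] }  — reduce
  I10: { [B → X C . T], [C → . ) / num], [T → . C] }  — shift
  I11: { [T → C .] }  — reduce
  I12: { [B → X C T .] }  — reduce
  I13: { [X → T X . /] }  — shift
  I14: { [X → T X / .] }  — reduce
  I15: { [X → C ) .] }  — reduce
  I16: { [C → ) / . num] }  — shift
  I17: { [C → ) / num .] }  — reduce

I0 contains reduce item [X → .] and shift items [B → . e a B], [B → . num], [C → . ) / num] — shift-reduce conflict.
I3 contains reduce item [T → C .] and shift item [X → C . )] — shift-reduce conflict.
I4 contains reduce item [X → .] and shift item [C → . ) / num] — shift-reduce conflict.
I8 contains reduce item [X → .] and shift items [B → . e a B], [B → . num], [C → . ) / num] — shift-reduce conflict.

Answer: Yes — I0: [X → .] vs [B → . e a B]; I3: [T → C .] vs [X → C . )]; I4: [X → .] vs [C → . ) / num]; I8: [X → .] vs [B → . e a B]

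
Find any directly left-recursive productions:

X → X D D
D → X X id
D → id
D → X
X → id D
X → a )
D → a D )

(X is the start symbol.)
Direct left recursion occurs when N → N α for some non-terminal N (the right-hand side begins with the left-hand side itself).

X → X D D: LEFT RECURSIVE (starts with X)
D → X X id: starts with X
D → id: starts with id
D → X: starts with X
X → id D: starts with id
X → a ): starts with a
D → a D ): starts with a

The grammar has direct left recursion on: X.

Answer: Yes, X is left-recursive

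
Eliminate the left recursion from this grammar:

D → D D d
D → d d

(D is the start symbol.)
D is directly left-recursive. The standard transformation for
  A → A α₁ | ... | A α_m | β₁ | ... | β_n
is
  A  → β₁ A' | ... | β_n A'
  A' → α₁ A' | ... | α_m A' | ε

D → d d becomes D → d d D'
D → D D d becomes D' → D d D'
Add D' → ε

Resulting grammar:
D → d d D'
D' → D d D'
D' → ε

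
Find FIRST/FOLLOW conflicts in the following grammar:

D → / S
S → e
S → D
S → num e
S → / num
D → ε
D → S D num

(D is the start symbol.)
Yes. D → '/' S with FOLLOW(D) on { '/' }; D → S D num with FOLLOW(D) on { '/', 'e', 'num' }; S → e with FOLLOW(S) on { 'e' }; S → num e with FOLLOW(S) on { 'num' }; S → '/' num with FOLLOW(S) on { '/' }

A FIRST/FOLLOW conflict occurs when a non-terminal N has a nullable alternative N → β (β ⇒* ε) and another alternative N → α with FIRST(α) ∩ FOLLOW(N) ≠ ∅: on such a lookahead the parser cannot decide between expanding α and letting N vanish via β.

Nullable non-terminals: D, S.
FIRST sets used below: FIRST(S) = { '/', 'e', 'num', ε }, FIRST(D) = { '/', 'e', 'num', ε }

D: nullable alternative(s) D → ε; FOLLOW(D) = { $, '/', 'e', 'num' }
  D → / S: FIRST \ {ε} = { '/' } — overlaps FOLLOW(D) on { '/' }: CONFLICT
  D → ε: FIRST \ {ε} = { } — this is the only nullable alternative, skip
  D → S D num: FIRST \ {ε} = { '/', 'e', 'num' } — overlaps FOLLOW(D) on { '/', 'e', 'num' }: CONFLICT

S: nullable alternative(s) S → D; FOLLOW(S) = { $, '/', 'e', 'num' }
  S → e: FIRST \ {ε} = { 'e' } — overlaps FOLLOW(S) on { 'e' }: CONFLICT
  S → D: FIRST \ {ε} = { '/', 'e', 'num' } — this is the only nullable alternative, skip
  S → num e: FIRST \ {ε} = { 'num' } — overlaps FOLLOW(S) on { 'num' }: CONFLICT
  S → / num: FIRST \ {ε} = { '/' } — overlaps FOLLOW(S) on { '/' }: CONFLICT

So the grammar has 5 FIRST/FOLLOW conflicts (marked CONFLICT above).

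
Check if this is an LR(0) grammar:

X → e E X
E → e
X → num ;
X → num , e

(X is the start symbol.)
Yes, the grammar is LR(0)

A grammar is LR(0) if no state in the canonical LR(0) collection has:
  - both a shift item (dot before a terminal) and a complete item (shift-reduce conflict), or
  - two or more complete items (reduce-reduce conflict; the accept item [X' → X .] counts as a complete item here).

Augment with X' → X and build the canonical LR(0) collection (I0 = CLOSURE({[X' → . X]}), then GOTO on every symbol after a dot until no new states appear). It has 10 states:
  I0: { [X → . e E X], [X → . num , e], [X → . num ;], [X' → . X] }  — shift
  I1: { [X' → X .] }  — accept
  I2: { [E → . e], [X → e . E X] }  — shift
  I3: { [X → num . , e], [X → num . ;] }  — shift
  I4: { [X → num , . e] }  — shift
  I5: { [X → num ; .] }  — reduce
  I6: { [X → num , e .] }  — reduce
  I7: { [X → . e E X], [X → . num , e], [X → . num ;], [X → e E . X] }  — shift
  I8: { [E → e .] }  — reduce
  I9: { [X → e E X .] }  — reduce

Every state is either a pure shift/goto state or contains exactly one complete item and nothing to shift — no conflicts. The grammar is LR(0).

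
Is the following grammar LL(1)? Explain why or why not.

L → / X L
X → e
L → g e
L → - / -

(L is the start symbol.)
A grammar is LL(1) if for each non-terminal N with multiple productions, the predict sets of those productions are pairwise disjoint, where PREDICT(N → α) = (FIRST(α) \ {ε}) ∪ (FOLLOW(N) if α ⇒* ε).

For L:
  PREDICT(L → '/' X L) = { '/' }
  PREDICT(L → g e) = { 'g' }
  PREDICT(L → '-' '/' '-') = { '-' }
X has a single production, so nothing to check there.

All predict sets are disjoint. The grammar IS LL(1).

Answer: Yes, the grammar is LL(1).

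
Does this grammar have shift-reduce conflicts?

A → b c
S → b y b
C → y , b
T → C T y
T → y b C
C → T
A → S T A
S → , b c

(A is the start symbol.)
Yes — I9: [C → T .] vs [A → . b c]; I13: [T → y b C .] vs [C → . y , b]; I15: [C → T .] vs [T → C T . y]

Augment with A' → A and build the canonical LR(0) collection (I0 = CLOSURE({[A' → . A]}), then GOTO on every symbol after a dot until no new states appear). It has 21 states:
  I0: { [A → . S T A], [A → . b c], [A' → . A], [S → . , b c], [S → . b y b] }  — shift
  I1: { [S → , . b c] }  — shift
  I2: { [A' → A .] }  — accept
  I3: { [A → S . T A], [C → . T], [C → . y , b], [T → . C T y], [T → . y b C] }  — shift
  I4: { [A → b . c], [S → b . y b] }  — shift
  I5: { [A → b c .] }  — reduce
  I6: { [S → b y . b] }  — shift
  I7: { [S → b y b .] }  — reduce
  I8: { [C → . T], [C → . y , b], [T → . C T y], [T → . y b C], [T → C . T y] }  — shift
  I9: { [A → . S T A], [A → . b c], [A → S T . A], [C → T .], [S → . , b c], [S → . b y b] }  — shift, reduce
  I10: { [C → y . , b], [T → y . b C] }  — shift
  I11: { [C → y , . b] }  — shift
  I12: { [C → . T], [C → . y , b], [T → . C T y], [T → . y b C], [T → y b . C] }  — shift
  I13: { [C → . T], [C → . y , b], [T → . C T y], [T → . y b C], [T → C . T y], [T → y b C .] }  — shift, reduce
  I14: { [C → T .] }  — reduce
  I15: { [C → T .], [T → C T . y] }  — shift, reduce
  I16: { [T → C T y .] }  — reduce
  I17: { [C → y , b .] }  — reduce
  I18: { [A → S T A .] }  — reduce
  I19: { [S → , b . c] }  — shift
  I20: { [S → , b c .] }  — reduce

I9 contains reduce item [C → T .] and shift items [A → . b c], [S → . , b c], [S → . b y b] — shift-reduce conflict.
I13 contains reduce item [T → y b C .] and shift items [C → . y , b], [T → . y b C] — shift-reduce conflict.
I15 contains reduce item [C → T .] and shift item [T → C T . y] — shift-reduce conflict.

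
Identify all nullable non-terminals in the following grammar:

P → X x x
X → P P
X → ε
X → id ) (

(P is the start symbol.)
{ 'X' }

ε-productions: X → ε
So X is immediately nullable.
No further non-terminal can be added: every production for the remaining non-terminals contains a terminal or a non-nullable non-terminal.
Nullable = { 'X' }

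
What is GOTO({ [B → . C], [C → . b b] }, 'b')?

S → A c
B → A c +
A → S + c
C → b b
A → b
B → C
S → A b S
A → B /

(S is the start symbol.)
GOTO(I, 'b') = CLOSURE({ [A → αX.β] : [A → α.Xβ] ∈ I, X = 'b' })

Items with dot before 'b', with the dot advanced:
  [C → . b b] → [C → b . b]
Closure adds nothing (no advanced item has the dot before a non-terminal).

GOTO = { [C → b . b] }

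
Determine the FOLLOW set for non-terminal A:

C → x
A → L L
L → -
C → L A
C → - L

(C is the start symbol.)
To compute FOLLOW(A), find every occurrence of A on a right-hand side N → α A β: add FIRST(β) \ {ε}, and if β is empty or nullable also add FOLLOW(N). Iterate to a fixed point.

In C → L A: A is at the end, add FOLLOW(C)

The FOLLOW sets referred to above (computed the same way, to a fixed point):
  FOLLOW(C) = { $ }

Taking the union: FOLLOW(A) = { $ }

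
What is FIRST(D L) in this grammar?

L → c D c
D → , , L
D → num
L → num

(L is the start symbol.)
FIRST sets of the non-terminals involved (from the grammar, by fixed-point iteration):
  FIRST(D) = { ',', 'num' }

To compute FIRST(D L), process the symbols left to right:
Symbol D is a non-terminal. Add FIRST(D) \ {ε} = { ',', 'num' }
D is not nullable (ε ∉ FIRST(D)), so stop here.
FIRST(D L) = { ',', 'num' }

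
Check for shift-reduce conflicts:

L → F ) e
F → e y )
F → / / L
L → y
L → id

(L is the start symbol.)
A shift-reduce conflict occurs when an LR(0) state has both:
  - a complete (reduce) item [A → α .] (dot at the end), and
  - a shift item [B → β . c γ] (dot before a terminal).

Augment with L' → L and build the canonical LR(0) collection (I0 = CLOSURE({[L' → . L]}), then GOTO on every symbol after a dot until no new states appear). It has 13 states:
  I0: { [F → . / / L], [F → . e y )], [L → . F ) e], [L → . id], [L → . y], [L' → . L] }  — shift
  I1: { [F → / . / L] }  — shift
  I2: { [L → F . ) e] }  — shift
  I3: { [L' → L .] }  — accept
  I4: { [F → e . y )] }  — shift
  I5: { [L → id .] }  — reduce
  I6: { [L → y .] }  — reduce
  I7: { [F → e y . )] }  — shift
  I8: { [F → e y ) .] }  — reduce
  I9: { [L → F ) . e] }  — shift
  I10: { [L → F ) e .] }  — reduce
  I11: { [F → . / / L], [F → . e y )], [F → / / . L], [L → . F ) e], [L → . id], [L → . y] }  — shift
  I12: { [F → / / L .] }  — reduce

No state contains both a complete item and a shift item.

Answer: No shift-reduce conflicts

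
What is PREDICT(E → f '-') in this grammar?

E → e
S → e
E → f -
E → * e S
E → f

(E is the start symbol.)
{ 'f' }

PREDICT(E → f '-') = (FIRST(RHS) \ {ε}) ∪ (FOLLOW(E) if ε ∈ FIRST(RHS), i.e. RHS ⇒* ε)
FIRST(f '-') = { 'f' }
ε ∉ FIRST(f '-'), so FOLLOW(E) is not added.
PREDICT(E → f '-') = { 'f' }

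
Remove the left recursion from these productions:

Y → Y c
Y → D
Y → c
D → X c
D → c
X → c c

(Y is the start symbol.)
Y → D Y'
Y → c Y'
Y' → c Y'
Y' → ε
D → X c
D → c
X → c c

Y is directly left-recursive. The standard transformation for
  A → A α₁ | ... | A α_m | β₁ | ... | β_n
is
  A  → β₁ A' | ... | β_n A'
  A' → α₁ A' | ... | α_m A' | ε

Y → D becomes Y → D Y'
Y → c becomes Y → c Y'
Y → Y c becomes Y' → c Y'
Add Y' → ε

Productions for other non-terminals are unchanged:
  D → X c
  D → c
  X → c c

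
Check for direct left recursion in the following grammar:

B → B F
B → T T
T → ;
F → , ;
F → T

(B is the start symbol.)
Yes, B is left-recursive

Direct left recursion occurs when N → N α for some non-terminal N (the right-hand side begins with the left-hand side itself).

B → B F: LEFT RECURSIVE (starts with B)
B → T T: starts with T
T → ;: starts with ';'
F → , ;: starts with ','
F → T: starts with T

The grammar has direct left recursion on: B.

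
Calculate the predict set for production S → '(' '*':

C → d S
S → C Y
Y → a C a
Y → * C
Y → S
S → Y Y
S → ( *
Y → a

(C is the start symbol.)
{ '(' }

PREDICT(S → '(' '*') = (FIRST(RHS) \ {ε}) ∪ (FOLLOW(S) if ε ∈ FIRST(RHS), i.e. RHS ⇒* ε)
FIRST('(' '*') = { '(' }
ε ∉ FIRST('(' '*'), so FOLLOW(S) is not added.
PREDICT(S → '(' '*') = { '(' }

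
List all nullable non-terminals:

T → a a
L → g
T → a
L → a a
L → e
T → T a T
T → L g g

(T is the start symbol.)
None

A non-terminal is nullable if it can derive ε (the empty string): either it has an ε-production, or it has a production whose right-hand side consists entirely of nullable non-terminals.

There are no ε-productions, so no non-terminal can derive ε.
No non-terminals are nullable.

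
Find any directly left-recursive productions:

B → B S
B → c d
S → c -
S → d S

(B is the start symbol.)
Yes, B is left-recursive

Direct left recursion occurs when N → N α for some non-terminal N (the right-hand side begins with the left-hand side itself).

B → B S: LEFT RECURSIVE (starts with B)
B → c d: starts with c
S → c -: starts with c
S → d S: starts with d

The grammar has direct left recursion on: B.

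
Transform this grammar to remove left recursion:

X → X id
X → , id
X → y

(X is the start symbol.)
X is directly left-recursive. The standard transformation for
  A → A α₁ | ... | A α_m | β₁ | ... | β_n
is
  A  → β₁ A' | ... | β_n A'
  A' → α₁ A' | ... | α_m A' | ε

X → , id becomes X → , id X'
X → y becomes X → y X'
X → X id becomes X' → id X'
Add X' → ε

Resulting grammar:
X → , id X'
X → y X'
X' → id X'
X' → ε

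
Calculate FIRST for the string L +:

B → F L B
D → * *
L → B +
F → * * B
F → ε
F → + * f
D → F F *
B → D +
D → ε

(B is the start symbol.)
{ '*', '+' }

FIRST sets of the non-terminals involved (from the grammar, by fixed-point iteration):
  FIRST(L) = { '*', '+' }

To compute FIRST(L +), process the symbols left to right:
Symbol L is a non-terminal. Add FIRST(L) \ {ε} = { '*', '+' }
L is not nullable (ε ∉ FIRST(L)), so stop here.
FIRST(L +) = { '*', '+' }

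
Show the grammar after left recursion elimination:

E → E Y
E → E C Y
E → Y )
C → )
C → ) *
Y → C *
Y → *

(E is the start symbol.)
E → Y ) E'
E' → Y E'
E' → C Y E'
E' → ε
C → )
C → ) *
Y → C *
Y → *

E is directly left-recursive. The standard transformation for
  A → A α₁ | ... | A α_m | β₁ | ... | β_n
is
  A  → β₁ A' | ... | β_n A'
  A' → α₁ A' | ... | α_m A' | ε

E → Y ) becomes E → Y ) E'
E → E Y becomes E' → Y E'
E → E C Y becomes E' → C Y E'
Add E' → ε

Productions for other non-terminals are unchanged:
  C → )
  C → ) *
  Y → C *
  Y → *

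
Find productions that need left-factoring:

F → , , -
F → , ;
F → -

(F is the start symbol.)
Left-factoring is needed when two productions for the same non-terminal
share a common prefix on the right-hand side.

Productions for F:
  F → , , -
  F → , ;
  F → -

Found common prefix ',' in productions for F

Answer: Yes, F has productions with common prefix ','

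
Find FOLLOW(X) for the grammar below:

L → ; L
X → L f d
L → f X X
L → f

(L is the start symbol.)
{ $, ';', 'f' }

To compute FOLLOW(X), find every occurrence of X on a right-hand side N → α X β: add FIRST(β) \ {ε}, and if β is empty or nullable also add FOLLOW(N). Iterate to a fixed point.

In L → f X X: X is followed by X, add FIRST(X) \ {ε} = { ';', 'f' }
In L → f X X: X is at the end, add FOLLOW(L)

The FOLLOW sets referred to above (computed the same way, to a fixed point):
  FOLLOW(L) = { $, 'f' }

Taking the union: FOLLOW(X) = { $, ';', 'f' }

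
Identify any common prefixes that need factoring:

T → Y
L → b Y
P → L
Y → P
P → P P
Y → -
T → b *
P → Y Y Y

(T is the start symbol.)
Left-factoring is needed when two productions for the same non-terminal
share a common prefix on the right-hand side.

Productions for T:
  T → Y
  T → b *
Productions for P:
  P → L
  P → P P
  P → Y Y Y
Productions for Y:
  Y → P
  Y → -

No common prefixes found.

Answer: No, left-factoring is not needed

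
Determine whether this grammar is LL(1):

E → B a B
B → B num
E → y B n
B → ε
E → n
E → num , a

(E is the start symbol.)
No. Predict set conflict for E: { 'num' }

A grammar is LL(1) if for each non-terminal N with multiple productions, the predict sets of those productions are pairwise disjoint, where PREDICT(N → α) = (FIRST(α) \ {ε}) ∪ (FOLLOW(N) if α ⇒* ε).

Relevant sets:
  FIRST(B) = { 'num', ε }
  FOLLOW(B) = { $, 'a', 'n', 'num' }

For E:
  PREDICT(E → B a B) = { 'a', 'num' }
  PREDICT(E → y B n) = { 'y' }
  PREDICT(E → n) = { 'n' }
  PREDICT(E → num ',' a) = { 'num' }
For B:
  PREDICT(B → B num) = { 'num' }
  PREDICT(B → ε) = { $, 'a', 'n', 'num' }

Conflict found: Predict set conflict for E: { 'num' }
The grammar is NOT LL(1).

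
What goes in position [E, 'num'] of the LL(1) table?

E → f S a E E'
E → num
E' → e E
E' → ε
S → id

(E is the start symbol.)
To find M[E, 'num'], we find productions for E where 'num' is in the predict set (PREDICT(N → α) = (FIRST(α) \ {ε}) ∪ (FOLLOW(N) if α ⇒* ε)).

E → f S a E E': PREDICT = { 'f' }
E → num: PREDICT = { 'num' }
  'num' is in predict set, so this production goes in M[E, 'num']

M[E, 'num'] = E → num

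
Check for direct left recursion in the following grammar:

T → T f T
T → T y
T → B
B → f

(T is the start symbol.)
Yes, T is left-recursive

Direct left recursion occurs when N → N α for some non-terminal N (the right-hand side begins with the left-hand side itself).

T → T f T: LEFT RECURSIVE (starts with T)
T → T y: LEFT RECURSIVE (starts with T)
T → B: starts with B
B → f: starts with f

The grammar has direct left recursion on: T.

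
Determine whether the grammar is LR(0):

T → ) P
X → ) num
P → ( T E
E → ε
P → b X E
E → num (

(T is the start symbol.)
A grammar is LR(0) if no state in the canonical LR(0) collection has:
  - both a shift item (dot before a terminal) and a complete item (shift-reduce conflict), or
  - two or more complete items (reduce-reduce conflict; the accept item [T' → T .] counts as a complete item here).

Augment with T' → T and build the canonical LR(0) collection (I0 = CLOSURE({[T' → . T]}), then GOTO on every symbol after a dot until no new states appear). It has 14 states:
  I0: { [T → . ) P], [T' → . T] }  — shift
  I1: { [P → . ( T E], [P → . b X E], [T → ) . P] }  — shift
  I2: { [T' → T .] }  — accept
  I3: { [P → ( . T E], [T → . ) P] }  — shift
  I4: { [T → ) P .] }  — reduce
  I5: { [P → b . X E], [X → . ) num] }  — shift
  I6: { [X → ) . num] }  — shift
  I7: { [E → . num (], [E → .], [P → b X . E] }  — shift, reduce
  I8: { [P → b X E .] }  — reduce
  I9: { [E → num . (] }  — shift
  I10: { [E → num ( .] }  — reduce
  I11: { [X → ) num .] }  — reduce
  I12: { [E → . num (], [E → .], [P → ( T . E] }  — shift, reduce
  I13: { [P → ( T E .] }  — reduce

Conflict in state I7:
  Shift-reduce conflict between [E → .] and [E → . num (]
So the grammar is NOT LR(0).

Answer: No. Shift-reduce conflict between [E → .] and [E → . num (]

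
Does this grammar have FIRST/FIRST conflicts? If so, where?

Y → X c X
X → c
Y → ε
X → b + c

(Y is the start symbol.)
A FIRST/FIRST conflict occurs when two productions N → α and N → β for the same non-terminal have FIRST(α) ∩ FIRST(β) ≠ ∅ (with ε ∈ FIRST of a nullable right-hand side, so two nullable alternatives also conflict).

FIRST sets of the non-terminals at (or reachable through a nullable prefix from) the front of some alternative:
  FIRST(X) = { 'b', 'c' }

Productions for Y:
  Y → X c X: FIRST = { 'b', 'c' }
  Y → ε: FIRST = { ε }
Productions for X:
  X → c: FIRST = { 'c' }
  X → b + c: FIRST = { 'b' }

All alternatives of each non-terminal have pairwise disjoint FIRST sets.

Answer: No FIRST/FIRST conflicts.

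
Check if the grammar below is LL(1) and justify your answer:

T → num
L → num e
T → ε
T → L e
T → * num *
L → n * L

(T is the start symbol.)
A grammar is LL(1) if for each non-terminal N with multiple productions, the predict sets of those productions are pairwise disjoint, where PREDICT(N → α) = (FIRST(α) \ {ε}) ∪ (FOLLOW(N) if α ⇒* ε).

Relevant sets:
  FIRST(L) = { 'n', 'num' }
  FOLLOW(T) = { $ }

For T:
  PREDICT(T → num) = { 'num' }
  PREDICT(T → ε) = { $ }
  PREDICT(T → L e) = { 'n', 'num' }
  PREDICT(T → '*' num '*') = { '*' }
For L:
  PREDICT(L → num e) = { 'num' }
  PREDICT(L → n '*' L) = { 'n' }

Conflict found: Predict set conflict for T: { 'num' }
The grammar is NOT LL(1).

Answer: No. Predict set conflict for T: { 'num' }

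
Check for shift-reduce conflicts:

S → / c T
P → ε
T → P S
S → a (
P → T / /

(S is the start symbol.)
Yes — I7: [S → / c T .] vs [P → T . / /]

A shift-reduce conflict occurs when an LR(0) state has both:
  - a complete (reduce) item [A → α .] (dot at the end), and
  - a shift item [B → β . c γ] (dot before a terminal).

Augment with S' → S and build the canonical LR(0) collection (I0 = CLOSURE({[S' → . S]}), then GOTO on every symbol after a dot until no new states appear). It has 11 states:
  I0: { [S → . / c T], [S → . a (], [S' → . S] }  — shift
  I1: { [S → / . c T] }  — shift
  I2: { [S' → S .] }  — accept
  I3: { [S → a . (] }  — shift
  I4: { [S → a ( .] }  — reduce
  I5: { [P → . T / /], [P → .], [S → / c . T], [T → . P S] }  — reduce
  I6: { [S → . / c T], [S → . a (], [T → P . S] }  — shift
  I7: { [P → T . / /], [S → / c T .] }  — shift, reduce
  I8: { [P → T / . /] }  — shift
  I9: { [P → T / / .] }  — reduce
  I10: { [T → P S .] }  — reduce

I7 contains reduce item [S → / c T .] and shift item [P → T . / /] — shift-reduce conflict.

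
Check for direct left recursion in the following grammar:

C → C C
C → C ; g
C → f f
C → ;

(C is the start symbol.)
Yes, C is left-recursive

Direct left recursion occurs when N → N α for some non-terminal N (the right-hand side begins with the left-hand side itself).

C → C C: LEFT RECURSIVE (starts with C)
C → C ; g: LEFT RECURSIVE (starts with C)
C → f f: starts with f
C → ;: starts with ';'

The grammar has direct left recursion on: C.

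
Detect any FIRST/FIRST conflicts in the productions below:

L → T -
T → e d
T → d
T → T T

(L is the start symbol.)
FIRST sets of the non-terminals at (or reachable through a nullable prefix from) the front of some alternative:
  FIRST(T) = { 'd', 'e' }

Productions for T:
  T → e d: FIRST = { 'e' }
  T → d: FIRST = { 'd' }
  T → T T: FIRST = { 'd', 'e' }
L has only one production, so no FIRST/FIRST conflict is possible there.

Conflict for T: T → e d and T → T T
  Overlap: { 'e' }
Conflict for T: T → d and T → T T
  Overlap: { 'd' }

Answer: Yes. T → e d / T → T T on { 'e' }; T → d / T → T T on { 'd' }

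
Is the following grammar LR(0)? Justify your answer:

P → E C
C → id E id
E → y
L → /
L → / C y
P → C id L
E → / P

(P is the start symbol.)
No. Shift-reduce conflict between [L → / .] and [C → . id E id]

A grammar is LR(0) if no state in the canonical LR(0) collection has:
  - both a shift item (dot before a terminal) and a complete item (shift-reduce conflict), or
  - two or more complete items (reduce-reduce conflict; the accept item [P' → P .] counts as a complete item here).

Augment with P' → P and build the canonical LR(0) collection (I0 = CLOSURE({[P' → . P]}), then GOTO on every symbol after a dot until no new states appear). It has 16 states:
  I0: { [C → . id E id], [E → . / P], [E → . y], [P → . C id L], [P → . E C], [P' → . P] }  — shift
  I1: { [C → . id E id], [E → . / P], [E → . y], [E → / . P], [P → . C id L], [P → . E C] }  — shift
  I2: { [P → C . id L] }  — shift
  I3: { [C → . id E id], [P → E . C] }  — shift
  I4: { [P' → P .] }  — accept
  I5: { [C → id . E id], [E → . / P], [E → . y] }  — shift
  I6: { [E → y .] }  — reduce
  I7: { [C → id E . id] }  — shift
  I8: { [C → id E id .] }  — reduce
  I9: { [P → E C .] }  — reduce
  I10: { [L → . / C y], [L → . /], [P → C id . L] }  — shift
  I11: { [C → . id E id], [L → / . C y], [L → / .] }  — shift, reduce
  I12: { [P → C id L .] }  — reduce
  I13: { [L → / C . y] }  — shift
  I14: { [L → / C y .] }  — reduce
  I15: { [E → / P .] }  — reduce

Conflict in state I11:
  Shift-reduce conflict between [L → / .] and [C → . id E id]
So the grammar is NOT LR(0).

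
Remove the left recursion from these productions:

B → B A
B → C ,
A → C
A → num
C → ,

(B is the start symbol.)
B → C , B'
B' → A B'
B' → ε
A → C
A → num
C → ,

B is directly left-recursive. The standard transformation for
  A → A α₁ | ... | A α_m | β₁ | ... | β_n
is
  A  → β₁ A' | ... | β_n A'
  A' → α₁ A' | ... | α_m A' | ε

B → C , becomes B → C , B'
B → B A becomes B' → A B'
Add B' → ε

Productions for other non-terminals are unchanged:
  A → C
  A → num
  C → ,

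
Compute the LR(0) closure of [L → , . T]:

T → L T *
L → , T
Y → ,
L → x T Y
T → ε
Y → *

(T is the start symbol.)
{ [L → , . T], [L → . , T], [L → . x T Y], [T → . L T *], [T → .] }

To compute CLOSURE, for each item [A → α.Bβ] where B is a non-terminal, add [B → .γ] for all productions B → γ; repeat for the newly added items until nothing changes.

Start with: [L → , . T]
  [L → , . T] has the dot before T: add [T → . L T *], [T → .]
  [T → . L T *] has the dot before L: add [L → . , T], [L → . x T Y]
No further items can be added.

CLOSURE = { [L → , . T], [L → . , T], [L → . x T Y], [T → . L T *], [T → .] }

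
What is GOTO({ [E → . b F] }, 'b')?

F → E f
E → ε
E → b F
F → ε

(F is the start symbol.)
{ [E → . b F], [E → .], [E → b . F], [F → . E f], [F → .] }

GOTO(I, 'b') = CLOSURE({ [A → αX.β] : [A → α.Xβ] ∈ I, X = 'b' })

Items with dot before 'b', with the dot advanced:
  [E → . b F] → [E → b . F]
Closure of the advanced items:
  [E → b . F] has the dot before F: add [F → . E f], [F → .]
  [F → . E f] has the dot before E: add [E → .], [E → . b F]

GOTO = { [E → . b F], [E → .], [E → b . F], [F → . E f], [F → .] }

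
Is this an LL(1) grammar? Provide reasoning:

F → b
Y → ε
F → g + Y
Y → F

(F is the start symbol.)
A grammar is LL(1) if for each non-terminal N with multiple productions, the predict sets of those productions are pairwise disjoint, where PREDICT(N → α) = (FIRST(α) \ {ε}) ∪ (FOLLOW(N) if α ⇒* ε).

Relevant sets:
  FIRST(F) = { 'b', 'g' }
  FOLLOW(Y) = { $ }

For F:
  PREDICT(F → b) = { 'b' }
  PREDICT(F → g '+' Y) = { 'g' }
For Y:
  PREDICT(Y → ε) = { $ }
  PREDICT(Y → F) = { 'b', 'g' }

All predict sets are disjoint. The grammar IS LL(1).

Answer: Yes, the grammar is LL(1).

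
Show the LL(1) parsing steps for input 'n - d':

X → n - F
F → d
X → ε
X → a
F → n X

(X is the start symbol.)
Stack is shown with the top on the left.

Stack    Input    Action
------------------------
X $      n - d $  output X → n - F
n - F $  n - d $  match 'n'
- F $    - d $    match '-'
F $      d $      output F → d
d $      d $      match 'd'
$        $        accept

The string is accepted.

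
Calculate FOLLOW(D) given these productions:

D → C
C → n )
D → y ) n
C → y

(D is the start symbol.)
{ $ }

To compute FOLLOW(D), find every occurrence of D on a right-hand side N → α D β: add FIRST(β) \ {ε}, and if β is empty or nullable also add FOLLOW(N). Iterate to a fixed point.

D is the start symbol, so $ ∈ FOLLOW(D).
D does not occur on any right-hand side.

Taking the union: FOLLOW(D) = { $ }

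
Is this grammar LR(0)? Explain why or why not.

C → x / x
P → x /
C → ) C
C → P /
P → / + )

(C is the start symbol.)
No. Shift-reduce conflict between [P → x / .] and [C → x / . x]

Augment with C' → C and build the canonical LR(0) collection (I0 = CLOSURE({[C' → . C]}), then GOTO on every symbol after a dot until no new states appear). It has 12 states:
  I0: { [C → . ) C], [C → . P /], [C → . x / x], [C' → . C], [P → . / + )], [P → . x /] }  — shift
  I1: { [C → ) . C], [C → . ) C], [C → . P /], [C → . x / x], [P → . / + )], [P → . x /] }  — shift
  I2: { [P → / . + )] }  — shift
  I3: { [C' → C .] }  — accept
  I4: { [C → P . /] }  — shift
  I5: { [C → x . / x], [P → x . /] }  — shift
  I6: { [C → x / . x], [P → x / .] }  — shift, reduce
  I7: { [C → x / x .] }  — reduce
  I8: { [C → P / .] }  — reduce
  I9: { [P → / + . )] }  — shift
  I10: { [P → / + ) .] }  — reduce
  I11: { [C → ) C .] }  — reduce

Conflict in state I6:
  Shift-reduce conflict between [P → x / .] and [C → x / . x]
So the grammar is NOT LR(0).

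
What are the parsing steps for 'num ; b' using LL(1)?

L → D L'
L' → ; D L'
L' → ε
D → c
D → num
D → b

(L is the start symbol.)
Stack is shown with the top on the left.

Stack     Input      Action
---------------------------
L $       num ; b $  output L → D L'
D L' $    num ; b $  output D → num
num L' $  num ; b $  match 'num'
L' $      ; b $      output L' → ; D L'
; D L' $  ; b $      match ';'
D L' $    b $        output D → b
b L' $    b $        match 'b'
L' $      $          output L' → ε
$         $          accept

The string is accepted.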